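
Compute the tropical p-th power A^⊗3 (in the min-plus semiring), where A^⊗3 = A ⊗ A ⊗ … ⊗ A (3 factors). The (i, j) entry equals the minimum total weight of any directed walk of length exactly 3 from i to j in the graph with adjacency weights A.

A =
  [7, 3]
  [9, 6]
A^⊗3 =
  [18, 15]
  [21, 18]

Each entry (A^⊗3)_ij equals the minimum over all length-3 walks i = v_0 → v_1 → … → v_3 = j of Σ_t A[v_t][v_{t+1}]. For example, for (i, j) = (0, 1) we minimise over 4 possible intermediate vertex sequences; the minimum is 15, attained along the walk 0 → 1 → 0 → 1.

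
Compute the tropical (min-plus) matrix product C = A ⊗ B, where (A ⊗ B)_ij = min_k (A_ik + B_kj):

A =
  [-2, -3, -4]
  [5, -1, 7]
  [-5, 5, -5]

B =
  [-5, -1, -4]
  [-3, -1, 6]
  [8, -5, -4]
A ⊗ B =
  [-7, -9, -8]
  [-4, -2, 1]
  [-10, -10, -9]

Apply the min-plus product entry-by-entry:
  C[0][0] = min over k of (A[0][0] + B[0][0] = -2 + -5 = -7, A[0][1] + B[1][0] = -3 + -3 = -6, A[0][2] + B[2][0] = -4 + 8 = 4) = -7 (attained at k = 0)
  C[0][1] = min over k of (A[0][0] + B[0][1] = -2 + -1 = -3, A[0][1] + B[1][1] = -3 + -1 = -4, A[0][2] + B[2][1] = -4 + -5 = -9) = -9 (attained at k = 2)
  C[0][2] = min over k of (A[0][0] + B[0][2] = -2 + -4 = -6, A[0][1] + B[1][2] = -3 + 6 = 3, A[0][2] + B[2][2] = -4 + -4 = -8) = -8 (attained at k = 2)
  C[1][0] = min over k of (A[1][0] + B[0][0] = 5 + -5 = 0, A[1][1] + B[1][0] = -1 + -3 = -4, A[1][2] + B[2][0] = 7 + 8 = 15) = -4 (attained at k = 1)
  C[1][1] = min over k of (A[1][0] + B[0][1] = 5 + -1 = 4, A[1][1] + B[1][1] = -1 + -1 = -2, A[1][2] + B[2][1] = 7 + -5 = 2) = -2 (attained at k = 1)
  C[1][2] = min over k of (A[1][0] + B[0][2] = 5 + -4 = 1, A[1][1] + B[1][2] = -1 + 6 = 5, A[1][2] + B[2][2] = 7 + -4 = 3) = 1 (attained at k = 0)
  C[2][0] = min over k of (A[2][0] + B[0][0] = -5 + -5 = -10, A[2][1] + B[1][0] = 5 + -3 = 2, A[2][2] + B[2][0] = -5 + 8 = 3) = -10 (attained at k = 0)
  C[2][1] = min over k of (A[2][0] + B[0][1] = -5 + -1 = -6, A[2][1] + B[1][1] = 5 + -1 = 4, A[2][2] + B[2][1] = -5 + -5 = -10) = -10 (attained at k = 2)
  C[2][2] = min over k of (A[2][0] + B[0][2] = -5 + -4 = -9, A[2][1] + B[1][2] = 5 + 6 = 11, A[2][2] + B[2][2] = -5 + -4 = -9) = -9 (attained at k = 0)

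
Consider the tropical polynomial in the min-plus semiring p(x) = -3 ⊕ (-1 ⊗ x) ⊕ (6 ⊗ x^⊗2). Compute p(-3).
p(-3) = -4

A tropical monomial a ⊗ x^⊗i evaluates to a + i · x. Evaluating each term at x = -3:
  Term 0 contributes -3 + 0 · -3 = -3
  Term 1 contributes -1 + 1 · -3 = -4
  Term 2 contributes 6 + 2 · -3 = 0
p(-3) = ⊕ of these = min[-3, -4, 0] = -4.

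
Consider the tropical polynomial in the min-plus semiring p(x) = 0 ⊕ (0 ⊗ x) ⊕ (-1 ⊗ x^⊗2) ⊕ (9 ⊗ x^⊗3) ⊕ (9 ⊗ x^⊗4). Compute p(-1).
p(-1) = -3

A tropical monomial a ⊗ x^⊗i evaluates to a + i · x. Evaluating each term at x = -1:
  Term 0 contributes 0 + 0 · -1 = 0
  Term 1 contributes 0 + 1 · -1 = -1
  Term 2 contributes -1 + 2 · -1 = -3
  Term 3 contributes 9 + 3 · -1 = 6
  Term 4 contributes 9 + 4 · -1 = 5
p(-1) = ⊕ of these = min[0, -1, -3, 6, 5] = -3.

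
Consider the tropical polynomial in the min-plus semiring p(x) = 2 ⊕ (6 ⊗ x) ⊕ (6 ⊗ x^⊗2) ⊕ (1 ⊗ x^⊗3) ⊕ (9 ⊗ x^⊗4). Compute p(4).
p(4) = 2

A tropical monomial a ⊗ x^⊗i evaluates to a + i · x. Evaluating each term at x = 4:
  Term 0 contributes 2 + 0 · 4 = 2
  Term 1 contributes 6 + 1 · 4 = 10
  Term 2 contributes 6 + 2 · 4 = 14
  Term 3 contributes 1 + 3 · 4 = 13
  Term 4 contributes 9 + 4 · 4 = 25
p(4) = ⊕ of these = min[2, 10, 14, 13, 25] = 2.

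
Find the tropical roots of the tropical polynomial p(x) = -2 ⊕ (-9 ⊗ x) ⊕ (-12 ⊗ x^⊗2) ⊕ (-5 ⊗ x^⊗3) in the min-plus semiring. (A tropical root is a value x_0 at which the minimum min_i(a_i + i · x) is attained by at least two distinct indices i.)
Roots: {-7, 3, 7}

Each tropical root is a break point of the lower envelope of the lines y = a_i + i · x (there are 4 lines, with slopes 0, 1, ..., 3). Only the lines that attain the minimum somewhere contribute to roots; other lines are dominated. Here the surviving (envelope) indices are i = 3, i = 2, i = 1, i = 0.
Intersections between consecutive envelope lines give the roots: for adjacent envelope indices i < j the intersection is x = (a_i − a_j) / (j − i). Reading off the sorted break points: {-7, 3, 7}.
Verification: at each break x_0, at least two indices attain the minimum of min_i(a_i + i · x_0).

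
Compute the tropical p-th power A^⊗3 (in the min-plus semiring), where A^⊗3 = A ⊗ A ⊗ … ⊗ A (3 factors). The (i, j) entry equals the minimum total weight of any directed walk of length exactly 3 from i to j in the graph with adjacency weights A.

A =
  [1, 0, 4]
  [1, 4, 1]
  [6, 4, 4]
A^⊗3 =
  [2, 1, 2]
  [2, 2, 2]
  [6, 5, 7]

Each entry (A^⊗3)_ij equals the minimum over all length-3 walks i = v_0 → v_1 → … → v_3 = j of Σ_t A[v_t][v_{t+1}]. For example, for (i, j) = (0, 2) we minimise over 9 possible intermediate vertex sequences; the minimum is 2, attained along the walk 0 → 0 → 1 → 2.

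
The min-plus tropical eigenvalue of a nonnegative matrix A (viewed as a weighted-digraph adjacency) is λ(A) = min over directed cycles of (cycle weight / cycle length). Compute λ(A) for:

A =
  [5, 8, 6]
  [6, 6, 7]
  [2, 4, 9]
λ(A) = 4

Enumerate directed cycles and compute their means (weight / length). Sample:
  cycle 0 → 0: weight = 5, length = 1, mean = 5/1 ≈ 5.000
  cycle 1 → 1: weight = 6, length = 1, mean = 6/1 ≈ 6.000
  cycle 2 → 2: weight = 9, length = 1, mean = 9/1 ≈ 9.000
  cycle 0 → 1 → 0: weight = 14, length = 2, mean = 14/2 ≈ 7.000
  cycle 0 → 2 → 0: weight = 8, length = 2, mean = 8/2 ≈ 4.000
  cycle 1 → 0 → 1: weight = 14, length = 2, mean = 14/2 ≈ 7.000
Minimum mean = 4.000, attained e.g. along the cycle 0 → 2 → 0 with weight 8 and length 2. So λ(A) = 8/2 = 4.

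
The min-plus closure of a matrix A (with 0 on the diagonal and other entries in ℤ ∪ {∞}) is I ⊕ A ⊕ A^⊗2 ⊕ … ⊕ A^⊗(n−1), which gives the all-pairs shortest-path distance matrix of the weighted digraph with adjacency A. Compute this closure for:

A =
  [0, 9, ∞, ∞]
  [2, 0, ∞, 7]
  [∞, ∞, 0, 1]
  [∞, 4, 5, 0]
Closure =
  [0, 9, 21, 16]
  [2, 0, 12, 7]
  [7, 5, 0, 1]
  [6, 4, 5, 0]

This is the Floyd-Warshall all-pairs shortest-path computation. For each intermediate vertex k = 0, 1, …, 3, update dist[i][j] ← min(dist[i][j], dist[i][k] + dist[k][j]). The final matrix gives, for each (i, j), the minimum total weight of any directed path from i to j (possibly empty when i = j).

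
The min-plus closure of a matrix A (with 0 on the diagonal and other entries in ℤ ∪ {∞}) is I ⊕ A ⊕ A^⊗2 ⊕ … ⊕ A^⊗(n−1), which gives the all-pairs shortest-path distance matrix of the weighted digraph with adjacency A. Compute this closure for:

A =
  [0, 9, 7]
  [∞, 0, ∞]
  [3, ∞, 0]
Closure =
  [0, 9, 7]
  [∞, 0, ∞]
  [3, 12, 0]

This is the Floyd-Warshall all-pairs shortest-path computation. For each intermediate vertex k = 0, 1, …, 2, update dist[i][j] ← min(dist[i][j], dist[i][k] + dist[k][j]). The final matrix gives, for each (i, j), the minimum total weight of any directed path from i to j (possibly empty when i = j).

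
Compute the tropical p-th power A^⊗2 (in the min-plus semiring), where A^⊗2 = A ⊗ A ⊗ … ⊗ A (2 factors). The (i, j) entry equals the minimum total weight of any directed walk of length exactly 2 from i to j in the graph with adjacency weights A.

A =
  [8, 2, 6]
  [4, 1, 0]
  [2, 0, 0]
A^⊗2 =
  [6, 3, 2]
  [2, 0, 0]
  [2, 0, 0]

Each entry (A^⊗2)_ij equals the minimum over all length-2 walks i = v_0 → v_1 → … → v_2 = j of Σ_t A[v_t][v_{t+1}]. For example, for (i, j) = (0, 2) we minimise over 3 possible intermediate vertex sequences; the minimum is 2, attained along the walk 0 → 1 → 2.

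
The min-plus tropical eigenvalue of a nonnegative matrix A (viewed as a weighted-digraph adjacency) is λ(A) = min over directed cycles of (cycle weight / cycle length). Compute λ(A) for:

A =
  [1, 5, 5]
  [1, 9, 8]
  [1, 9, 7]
λ(A) = 1

Enumerate directed cycles and compute their means (weight / length). Sample:
  cycle 0 → 0: weight = 1, length = 1, mean = 1/1 ≈ 1.000
  cycle 1 → 1: weight = 9, length = 1, mean = 9/1 ≈ 9.000
  cycle 2 → 2: weight = 7, length = 1, mean = 7/1 ≈ 7.000
  cycle 0 → 1 → 0: weight = 6, length = 2, mean = 6/2 ≈ 3.000
  cycle 0 → 2 → 0: weight = 6, length = 2, mean = 6/2 ≈ 3.000
  cycle 1 → 0 → 1: weight = 6, length = 2, mean = 6/2 ≈ 3.000
Minimum mean = 1.000, attained e.g. along the cycle 0 → 0 with weight 1 and length 1. So λ(A) = 1/1 = 1.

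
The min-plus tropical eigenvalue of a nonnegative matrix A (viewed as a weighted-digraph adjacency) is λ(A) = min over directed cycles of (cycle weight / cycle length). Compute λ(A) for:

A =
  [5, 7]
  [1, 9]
λ(A) = 4

Enumerate directed cycles and compute their means (weight / length). Sample:
  cycle 0 → 0: weight = 5, length = 1, mean = 5/1 ≈ 5.000
  cycle 1 → 1: weight = 9, length = 1, mean = 9/1 ≈ 9.000
  cycle 0 → 1 → 0: weight = 8, length = 2, mean = 8/2 ≈ 4.000
  cycle 1 → 0 → 1: weight = 8, length = 2, mean = 8/2 ≈ 4.000
Minimum mean = 4.000, attained e.g. along the cycle 0 → 1 → 0 with weight 8 and length 2. So λ(A) = 8/2 = 4.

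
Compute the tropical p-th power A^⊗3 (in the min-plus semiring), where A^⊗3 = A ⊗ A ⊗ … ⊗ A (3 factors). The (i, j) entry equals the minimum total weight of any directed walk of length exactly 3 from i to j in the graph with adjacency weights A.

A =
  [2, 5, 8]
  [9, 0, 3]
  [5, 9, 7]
A^⊗3 =
  [6, 5, 8]
  [8, 0, 3]
  [9, 9, 12]

Each entry (A^⊗3)_ij equals the minimum over all length-3 walks i = v_0 → v_1 → … → v_3 = j of Σ_t A[v_t][v_{t+1}]. For example, for (i, j) = (0, 2) we minimise over 9 possible intermediate vertex sequences; the minimum is 8, attained along the walk 0 → 1 → 1 → 2.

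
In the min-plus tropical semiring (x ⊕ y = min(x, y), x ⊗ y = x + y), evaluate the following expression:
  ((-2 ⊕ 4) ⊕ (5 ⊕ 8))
((-2 ⊕ 4) ⊕ (5 ⊕ 8)) = -2

Expand innermost to outermost. Recall ⊕ takes the minimum of its arguments and ⊗ takes their sum. Working out the expression ((-2 ⊕ 4) ⊕ (5 ⊕ 8)) gives -2.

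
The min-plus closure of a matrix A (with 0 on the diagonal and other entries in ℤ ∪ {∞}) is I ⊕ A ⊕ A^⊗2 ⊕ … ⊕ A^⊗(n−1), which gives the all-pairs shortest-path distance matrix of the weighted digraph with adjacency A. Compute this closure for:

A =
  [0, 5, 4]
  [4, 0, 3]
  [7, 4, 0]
Closure =
  [0, 5, 4]
  [4, 0, 3]
  [7, 4, 0]

This is the Floyd-Warshall all-pairs shortest-path computation. For each intermediate vertex k = 0, 1, …, 2, update dist[i][j] ← min(dist[i][j], dist[i][k] + dist[k][j]). The final matrix gives, for each (i, j), the minimum total weight of any directed path from i to j (possibly empty when i = j).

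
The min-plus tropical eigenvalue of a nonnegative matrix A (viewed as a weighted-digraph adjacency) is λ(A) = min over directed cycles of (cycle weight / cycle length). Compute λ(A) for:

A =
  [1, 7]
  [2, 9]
λ(A) = 1

Enumerate directed cycles and compute their means (weight / length). Sample:
  cycle 0 → 0: weight = 1, length = 1, mean = 1/1 ≈ 1.000
  cycle 1 → 1: weight = 9, length = 1, mean = 9/1 ≈ 9.000
  cycle 0 → 1 → 0: weight = 9, length = 2, mean = 9/2 ≈ 4.500
  cycle 1 → 0 → 1: weight = 9, length = 2, mean = 9/2 ≈ 4.500
Minimum mean = 1.000, attained e.g. along the cycle 0 → 0 with weight 1 and length 1. So λ(A) = 1/1 = 1.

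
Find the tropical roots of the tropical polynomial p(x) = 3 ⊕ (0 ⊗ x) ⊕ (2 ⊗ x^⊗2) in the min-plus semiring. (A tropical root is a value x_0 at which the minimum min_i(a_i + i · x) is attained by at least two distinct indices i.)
Roots: {-2, 3}

Each tropical root is a break point of the lower envelope of the lines y = a_i + i · x (there are 3 lines, with slopes 0, 1, ..., 2). Only the lines that attain the minimum somewhere contribute to roots; other lines are dominated. Here the surviving (envelope) indices are i = 2, i = 1, i = 0.
Intersections between consecutive envelope lines give the roots: for adjacent envelope indices i < j the intersection is x = (a_i − a_j) / (j − i). Reading off the sorted break points: {-2, 3}.
Verification: at each break x_0, at least two indices attain the minimum of min_i(a_i + i · x_0).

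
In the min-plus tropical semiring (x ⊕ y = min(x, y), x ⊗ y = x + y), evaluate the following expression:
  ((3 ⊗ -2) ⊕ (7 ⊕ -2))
((3 ⊗ -2) ⊕ (7 ⊕ -2)) = -2

Expand innermost to outermost. Recall ⊕ takes the minimum of its arguments and ⊗ takes their sum. Working out the expression ((3 ⊗ -2) ⊕ (7 ⊕ -2)) gives -2.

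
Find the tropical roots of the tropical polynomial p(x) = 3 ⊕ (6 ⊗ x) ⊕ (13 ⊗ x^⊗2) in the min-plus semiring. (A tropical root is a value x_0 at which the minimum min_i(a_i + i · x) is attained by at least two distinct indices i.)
Roots: {-7, -3}

Each tropical root is a break point of the lower envelope of the lines y = a_i + i · x (there are 3 lines, with slopes 0, 1, ..., 2). Only the lines that attain the minimum somewhere contribute to roots; other lines are dominated. Here the surviving (envelope) indices are i = 2, i = 1, i = 0.
Intersections between consecutive envelope lines give the roots: for adjacent envelope indices i < j the intersection is x = (a_i − a_j) / (j − i). Reading off the sorted break points: {-7, -3}.
Verification: at each break x_0, at least two indices attain the minimum of min_i(a_i + i · x_0).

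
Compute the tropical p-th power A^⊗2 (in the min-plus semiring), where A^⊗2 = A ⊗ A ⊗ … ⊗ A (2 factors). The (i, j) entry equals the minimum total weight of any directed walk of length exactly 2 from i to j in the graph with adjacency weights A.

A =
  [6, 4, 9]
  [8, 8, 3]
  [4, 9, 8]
A^⊗2 =
  [12, 10, 7]
  [7, 12, 11]
  [10, 8, 12]

Each entry (A^⊗2)_ij equals the minimum over all length-2 walks i = v_0 → v_1 → … → v_2 = j of Σ_t A[v_t][v_{t+1}]. For example, for (i, j) = (0, 2) we minimise over 3 possible intermediate vertex sequences; the minimum is 7, attained along the walk 0 → 1 → 2.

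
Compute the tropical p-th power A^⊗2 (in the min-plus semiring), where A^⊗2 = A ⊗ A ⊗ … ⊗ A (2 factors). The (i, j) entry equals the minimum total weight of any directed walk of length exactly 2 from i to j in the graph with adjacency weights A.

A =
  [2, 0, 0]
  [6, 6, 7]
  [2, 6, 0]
A^⊗2 =
  [2, 2, 0]
  [8, 6, 6]
  [2, 2, 0]

Each entry (A^⊗2)_ij equals the minimum over all length-2 walks i = v_0 → v_1 → … → v_2 = j of Σ_t A[v_t][v_{t+1}]. For example, for (i, j) = (0, 2) we minimise over 3 possible intermediate vertex sequences; the minimum is 0, attained along the walk 0 → 2 → 2.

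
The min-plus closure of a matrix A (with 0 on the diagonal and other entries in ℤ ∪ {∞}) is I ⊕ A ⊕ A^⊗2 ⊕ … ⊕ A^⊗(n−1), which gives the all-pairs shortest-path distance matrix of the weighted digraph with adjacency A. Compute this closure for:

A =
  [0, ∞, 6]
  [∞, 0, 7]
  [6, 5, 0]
Closure =
  [0, 11, 6]
  [13, 0, 7]
  [6, 5, 0]

This is the Floyd-Warshall all-pairs shortest-path computation. For each intermediate vertex k = 0, 1, …, 2, update dist[i][j] ← min(dist[i][j], dist[i][k] + dist[k][j]). The final matrix gives, for each (i, j), the minimum total weight of any directed path from i to j (possibly empty when i = j).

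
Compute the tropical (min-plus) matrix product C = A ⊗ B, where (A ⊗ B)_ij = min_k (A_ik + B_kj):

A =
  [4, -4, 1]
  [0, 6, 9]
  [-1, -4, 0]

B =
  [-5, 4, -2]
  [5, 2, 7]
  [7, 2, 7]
A ⊗ B =
  [-1, -2, 2]
  [-5, 4, -2]
  [-6, -2, -3]

Apply the min-plus product entry-by-entry:
  C[0][0] = min over k of (A[0][0] + B[0][0] = 4 + -5 = -1, A[0][1] + B[1][0] = -4 + 5 = 1, A[0][2] + B[2][0] = 1 + 7 = 8) = -1 (attained at k = 0)
  C[0][1] = min over k of (A[0][0] + B[0][1] = 4 + 4 = 8, A[0][1] + B[1][1] = -4 + 2 = -2, A[0][2] + B[2][1] = 1 + 2 = 3) = -2 (attained at k = 1)
  C[0][2] = min over k of (A[0][0] + B[0][2] = 4 + -2 = 2, A[0][1] + B[1][2] = -4 + 7 = 3, A[0][2] + B[2][2] = 1 + 7 = 8) = 2 (attained at k = 0)
  C[1][0] = min over k of (A[1][0] + B[0][0] = 0 + -5 = -5, A[1][1] + B[1][0] = 6 + 5 = 11, A[1][2] + B[2][0] = 9 + 7 = 16) = -5 (attained at k = 0)
  C[1][1] = min over k of (A[1][0] + B[0][1] = 0 + 4 = 4, A[1][1] + B[1][1] = 6 + 2 = 8, A[1][2] + B[2][1] = 9 + 2 = 11) = 4 (attained at k = 0)
  C[1][2] = min over k of (A[1][0] + B[0][2] = 0 + -2 = -2, A[1][1] + B[1][2] = 6 + 7 = 13, A[1][2] + B[2][2] = 9 + 7 = 16) = -2 (attained at k = 0)
  C[2][0] = min over k of (A[2][0] + B[0][0] = -1 + -5 = -6, A[2][1] + B[1][0] = -4 + 5 = 1, A[2][2] + B[2][0] = 0 + 7 = 7) = -6 (attained at k = 0)
  C[2][1] = min over k of (A[2][0] + B[0][1] = -1 + 4 = 3, A[2][1] + B[1][1] = -4 + 2 = -2, A[2][2] + B[2][1] = 0 + 2 = 2) = -2 (attained at k = 1)
  C[2][2] = min over k of (A[2][0] + B[0][2] = -1 + -2 = -3, A[2][1] + B[1][2] = -4 + 7 = 3, A[2][2] + B[2][2] = 0 + 7 = 7) = -3 (attained at k = 0)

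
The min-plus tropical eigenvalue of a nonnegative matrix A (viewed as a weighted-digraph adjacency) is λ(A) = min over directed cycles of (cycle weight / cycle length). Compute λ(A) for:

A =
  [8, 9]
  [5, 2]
λ(A) = 2

Enumerate directed cycles and compute their means (weight / length). Sample:
  cycle 0 → 0: weight = 8, length = 1, mean = 8/1 ≈ 8.000
  cycle 1 → 1: weight = 2, length = 1, mean = 2/1 ≈ 2.000
  cycle 0 → 1 → 0: weight = 14, length = 2, mean = 14/2 ≈ 7.000
  cycle 1 → 0 → 1: weight = 14, length = 2, mean = 14/2 ≈ 7.000
Minimum mean = 2.000, attained e.g. along the cycle 1 → 1 with weight 2 and length 1. So λ(A) = 2/1 = 2.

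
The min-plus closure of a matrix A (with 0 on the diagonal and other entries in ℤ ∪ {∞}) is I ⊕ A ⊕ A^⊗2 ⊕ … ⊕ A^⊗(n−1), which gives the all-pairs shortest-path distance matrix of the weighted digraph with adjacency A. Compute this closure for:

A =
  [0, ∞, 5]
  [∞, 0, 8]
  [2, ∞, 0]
Closure =
  [0, ∞, 5]
  [10, 0, 8]
  [2, ∞, 0]

This is the Floyd-Warshall all-pairs shortest-path computation. For each intermediate vertex k = 0, 1, …, 2, update dist[i][j] ← min(dist[i][j], dist[i][k] + dist[k][j]). The final matrix gives, for each (i, j), the minimum total weight of any directed path from i to j (possibly empty when i = j).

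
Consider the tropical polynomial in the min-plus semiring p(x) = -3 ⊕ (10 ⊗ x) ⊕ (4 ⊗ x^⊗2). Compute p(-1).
p(-1) = -3

A tropical monomial a ⊗ x^⊗i evaluates to a + i · x. Evaluating each term at x = -1:
  Term 0 contributes -3 + 0 · -1 = -3
  Term 1 contributes 10 + 1 · -1 = 9
  Term 2 contributes 4 + 2 · -1 = 2
p(-1) = ⊕ of these = min[-3, 9, 2] = -3.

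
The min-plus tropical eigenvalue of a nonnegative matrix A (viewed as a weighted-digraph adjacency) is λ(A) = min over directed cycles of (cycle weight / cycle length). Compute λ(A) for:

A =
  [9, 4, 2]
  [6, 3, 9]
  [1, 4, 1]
λ(A) = 1

Enumerate directed cycles and compute their means (weight / length). Sample:
  cycle 0 → 0: weight = 9, length = 1, mean = 9/1 ≈ 9.000
  cycle 1 → 1: weight = 3, length = 1, mean = 3/1 ≈ 3.000
  cycle 2 → 2: weight = 1, length = 1, mean = 1/1 ≈ 1.000
  cycle 0 → 1 → 0: weight = 10, length = 2, mean = 10/2 ≈ 5.000
  cycle 0 → 2 → 0: weight = 3, length = 2, mean = 3/2 ≈ 1.500
  cycle 1 → 0 → 1: weight = 10, length = 2, mean = 10/2 ≈ 5.000
Minimum mean = 1.000, attained e.g. along the cycle 2 → 2 with weight 1 and length 1. So λ(A) = 1/1 = 1.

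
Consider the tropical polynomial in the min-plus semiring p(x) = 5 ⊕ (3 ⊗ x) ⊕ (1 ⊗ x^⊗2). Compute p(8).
p(8) = 5

A tropical monomial a ⊗ x^⊗i evaluates to a + i · x. Evaluating each term at x = 8:
  Term 0 contributes 5 + 0 · 8 = 5
  Term 1 contributes 3 + 1 · 8 = 11
  Term 2 contributes 1 + 2 · 8 = 17
p(8) = ⊕ of these = min[5, 11, 17] = 5.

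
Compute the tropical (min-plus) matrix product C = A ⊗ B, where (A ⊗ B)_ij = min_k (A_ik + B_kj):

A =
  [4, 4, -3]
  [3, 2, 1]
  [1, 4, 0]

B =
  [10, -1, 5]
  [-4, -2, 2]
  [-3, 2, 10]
A ⊗ B =
  [-6, -1, 6]
  [-2, 0, 4]
  [-3, 0, 6]

Apply the min-plus product entry-by-entry:
  C[0][0] = min over k of (A[0][0] + B[0][0] = 4 + 10 = 14, A[0][1] + B[1][0] = 4 + -4 = 0, A[0][2] + B[2][0] = -3 + -3 = -6) = -6 (attained at k = 2)
  C[0][1] = min over k of (A[0][0] + B[0][1] = 4 + -1 = 3, A[0][1] + B[1][1] = 4 + -2 = 2, A[0][2] + B[2][1] = -3 + 2 = -1) = -1 (attained at k = 2)
  C[0][2] = min over k of (A[0][0] + B[0][2] = 4 + 5 = 9, A[0][1] + B[1][2] = 4 + 2 = 6, A[0][2] + B[2][2] = -3 + 10 = 7) = 6 (attained at k = 1)
  C[1][0] = min over k of (A[1][0] + B[0][0] = 3 + 10 = 13, A[1][1] + B[1][0] = 2 + -4 = -2, A[1][2] + B[2][0] = 1 + -3 = -2) = -2 (attained at k = 1)
  C[1][1] = min over k of (A[1][0] + B[0][1] = 3 + -1 = 2, A[1][1] + B[1][1] = 2 + -2 = 0, A[1][2] + B[2][1] = 1 + 2 = 3) = 0 (attained at k = 1)
  C[1][2] = min over k of (A[1][0] + B[0][2] = 3 + 5 = 8, A[1][1] + B[1][2] = 2 + 2 = 4, A[1][2] + B[2][2] = 1 + 10 = 11) = 4 (attained at k = 1)
  C[2][0] = min over k of (A[2][0] + B[0][0] = 1 + 10 = 11, A[2][1] + B[1][0] = 4 + -4 = 0, A[2][2] + B[2][0] = 0 + -3 = -3) = -3 (attained at k = 2)
  C[2][1] = min over k of (A[2][0] + B[0][1] = 1 + -1 = 0, A[2][1] + B[1][1] = 4 + -2 = 2, A[2][2] + B[2][1] = 0 + 2 = 2) = 0 (attained at k = 0)
  C[2][2] = min over k of (A[2][0] + B[0][2] = 1 + 5 = 6, A[2][1] + B[1][2] = 4 + 2 = 6, A[2][2] + B[2][2] = 0 + 10 = 10) = 6 (attained at k = 0)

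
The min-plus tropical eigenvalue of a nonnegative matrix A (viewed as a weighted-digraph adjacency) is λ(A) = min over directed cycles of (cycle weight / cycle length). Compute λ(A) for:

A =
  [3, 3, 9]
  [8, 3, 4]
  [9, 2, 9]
λ(A) = 3

Enumerate directed cycles and compute their means (weight / length). Sample:
  cycle 0 → 0: weight = 3, length = 1, mean = 3/1 ≈ 3.000
  cycle 1 → 1: weight = 3, length = 1, mean = 3/1 ≈ 3.000
  cycle 2 → 2: weight = 9, length = 1, mean = 9/1 ≈ 9.000
  cycle 0 → 1 → 0: weight = 11, length = 2, mean = 11/2 ≈ 5.500
  cycle 0 → 2 → 0: weight = 18, length = 2, mean = 18/2 ≈ 9.000
  cycle 1 → 0 → 1: weight = 11, length = 2, mean = 11/2 ≈ 5.500
Minimum mean = 3.000, attained e.g. along the cycle 0 → 0 with weight 3 and length 1. So λ(A) = 3/1 = 3.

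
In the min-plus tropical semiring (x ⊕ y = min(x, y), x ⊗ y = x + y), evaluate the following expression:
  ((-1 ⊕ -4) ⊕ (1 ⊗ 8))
((-1 ⊕ -4) ⊕ (1 ⊗ 8)) = -4

Expand innermost to outermost. Recall ⊕ takes the minimum of its arguments and ⊗ takes their sum. Working out the expression ((-1 ⊕ -4) ⊕ (1 ⊗ 8)) gives -4.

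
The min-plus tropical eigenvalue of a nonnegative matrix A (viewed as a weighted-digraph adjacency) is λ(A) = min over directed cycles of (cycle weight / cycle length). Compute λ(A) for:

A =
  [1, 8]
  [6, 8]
λ(A) = 1

Enumerate directed cycles and compute their means (weight / length). Sample:
  cycle 0 → 0: weight = 1, length = 1, mean = 1/1 ≈ 1.000
  cycle 1 → 1: weight = 8, length = 1, mean = 8/1 ≈ 8.000
  cycle 0 → 1 → 0: weight = 14, length = 2, mean = 14/2 ≈ 7.000
  cycle 1 → 0 → 1: weight = 14, length = 2, mean = 14/2 ≈ 7.000
Minimum mean = 1.000, attained e.g. along the cycle 0 → 0 with weight 1 and length 1. So λ(A) = 1/1 = 1.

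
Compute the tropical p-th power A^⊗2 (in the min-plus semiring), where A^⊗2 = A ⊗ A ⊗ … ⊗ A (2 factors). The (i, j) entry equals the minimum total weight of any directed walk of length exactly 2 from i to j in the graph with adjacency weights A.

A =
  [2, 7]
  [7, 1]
A^⊗2 =
  [4, 8]
  [8, 2]

Each entry (A^⊗2)_ij equals the minimum over all length-2 walks i = v_0 → v_1 → … → v_2 = j of Σ_t A[v_t][v_{t+1}]. For example, for (i, j) = (0, 1) we minimise over 2 possible intermediate vertex sequences; the minimum is 8, attained along the walk 0 → 1 → 1.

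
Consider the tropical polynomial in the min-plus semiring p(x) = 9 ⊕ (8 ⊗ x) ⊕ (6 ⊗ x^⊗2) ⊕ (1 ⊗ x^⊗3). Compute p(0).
p(0) = 1

A tropical monomial a ⊗ x^⊗i evaluates to a + i · x. Evaluating each term at x = 0:
  Term 0 contributes 9 + 0 · 0 = 9
  Term 1 contributes 8 + 1 · 0 = 8
  Term 2 contributes 6 + 2 · 0 = 6
  Term 3 contributes 1 + 3 · 0 = 1
p(0) = ⊕ of these = min[9, 8, 6, 1] = 1.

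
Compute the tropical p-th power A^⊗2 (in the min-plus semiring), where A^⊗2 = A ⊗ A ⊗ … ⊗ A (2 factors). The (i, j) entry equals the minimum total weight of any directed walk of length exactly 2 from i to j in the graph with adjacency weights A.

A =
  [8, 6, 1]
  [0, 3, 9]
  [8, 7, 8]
A^⊗2 =
  [6, 8, 9]
  [3, 6, 1]
  [7, 10, 9]

Each entry (A^⊗2)_ij equals the minimum over all length-2 walks i = v_0 → v_1 → … → v_2 = j of Σ_t A[v_t][v_{t+1}]. For example, for (i, j) = (0, 2) we minimise over 3 possible intermediate vertex sequences; the minimum is 9, attained along the walk 0 → 0 → 2.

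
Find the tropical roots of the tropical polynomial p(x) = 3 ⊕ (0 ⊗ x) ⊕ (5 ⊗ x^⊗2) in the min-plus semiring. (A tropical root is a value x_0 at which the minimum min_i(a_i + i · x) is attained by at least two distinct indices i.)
Roots: {-5, 3}

Each tropical root is a break point of the lower envelope of the lines y = a_i + i · x (there are 3 lines, with slopes 0, 1, ..., 2). Only the lines that attain the minimum somewhere contribute to roots; other lines are dominated. Here the surviving (envelope) indices are i = 2, i = 1, i = 0.
Intersections between consecutive envelope lines give the roots: for adjacent envelope indices i < j the intersection is x = (a_i − a_j) / (j − i). Reading off the sorted break points: {-5, 3}.
Verification: at each break x_0, at least two indices attain the minimum of min_i(a_i + i · x_0).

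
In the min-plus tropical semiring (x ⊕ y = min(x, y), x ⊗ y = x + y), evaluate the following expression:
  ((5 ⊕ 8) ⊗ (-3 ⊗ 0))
((5 ⊕ 8) ⊗ (-3 ⊗ 0)) = 2

Expand innermost to outermost. Recall ⊕ takes the minimum of its arguments and ⊗ takes their sum. Working out the expression ((5 ⊕ 8) ⊗ (-3 ⊗ 0)) gives 2.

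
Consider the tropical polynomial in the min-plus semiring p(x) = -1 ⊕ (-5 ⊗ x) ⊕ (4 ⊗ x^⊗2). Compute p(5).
p(5) = -1

A tropical monomial a ⊗ x^⊗i evaluates to a + i · x. Evaluating each term at x = 5:
  Term 0 contributes -1 + 0 · 5 = -1
  Term 1 contributes -5 + 1 · 5 = 0
  Term 2 contributes 4 + 2 · 5 = 14
p(5) = ⊕ of these = min[-1, 0, 14] = -1.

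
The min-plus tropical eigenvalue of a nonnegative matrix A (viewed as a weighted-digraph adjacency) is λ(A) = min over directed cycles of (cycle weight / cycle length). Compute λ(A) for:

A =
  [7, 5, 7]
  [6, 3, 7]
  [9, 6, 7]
λ(A) = 3

Enumerate directed cycles and compute their means (weight / length). Sample:
  cycle 0 → 0: weight = 7, length = 1, mean = 7/1 ≈ 7.000
  cycle 1 → 1: weight = 3, length = 1, mean = 3/1 ≈ 3.000
  cycle 2 → 2: weight = 7, length = 1, mean = 7/1 ≈ 7.000
  cycle 0 → 1 → 0: weight = 11, length = 2, mean = 11/2 ≈ 5.500
  cycle 0 → 2 → 0: weight = 16, length = 2, mean = 16/2 ≈ 8.000
  cycle 1 → 0 → 1: weight = 11, length = 2, mean = 11/2 ≈ 5.500
Minimum mean = 3.000, attained e.g. along the cycle 1 → 1 with weight 3 and length 1. So λ(A) = 3/1 = 3.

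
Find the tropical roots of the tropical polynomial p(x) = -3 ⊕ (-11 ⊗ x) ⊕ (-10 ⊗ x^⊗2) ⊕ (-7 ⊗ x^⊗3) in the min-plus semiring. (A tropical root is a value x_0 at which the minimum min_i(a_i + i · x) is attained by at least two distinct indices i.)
Roots: {-3, -1, 8}

Each tropical root is a break point of the lower envelope of the lines y = a_i + i · x (there are 4 lines, with slopes 0, 1, ..., 3). Only the lines that attain the minimum somewhere contribute to roots; other lines are dominated. Here the surviving (envelope) indices are i = 3, i = 2, i = 1, i = 0.
Intersections between consecutive envelope lines give the roots: for adjacent envelope indices i < j the intersection is x = (a_i − a_j) / (j − i). Reading off the sorted break points: {-3, -1, 8}.
Verification: at each break x_0, at least two indices attain the minimum of min_i(a_i + i · x_0).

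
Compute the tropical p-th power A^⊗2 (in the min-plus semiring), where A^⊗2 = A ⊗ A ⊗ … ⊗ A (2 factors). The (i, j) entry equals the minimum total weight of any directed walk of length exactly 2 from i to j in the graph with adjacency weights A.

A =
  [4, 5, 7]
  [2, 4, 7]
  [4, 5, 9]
A^⊗2 =
  [7, 9, 11]
  [6, 7, 9]
  [7, 9, 11]

Each entry (A^⊗2)_ij equals the minimum over all length-2 walks i = v_0 → v_1 → … → v_2 = j of Σ_t A[v_t][v_{t+1}]. For example, for (i, j) = (0, 2) we minimise over 3 possible intermediate vertex sequences; the minimum is 11, attained along the walk 0 → 0 → 2.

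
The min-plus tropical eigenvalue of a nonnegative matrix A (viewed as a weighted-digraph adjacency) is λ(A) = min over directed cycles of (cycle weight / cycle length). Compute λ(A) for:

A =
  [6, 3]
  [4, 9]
λ(A) = 7/2

Enumerate directed cycles and compute their means (weight / length). Sample:
  cycle 0 → 0: weight = 6, length = 1, mean = 6/1 ≈ 6.000
  cycle 1 → 1: weight = 9, length = 1, mean = 9/1 ≈ 9.000
  cycle 0 → 1 → 0: weight = 7, length = 2, mean = 7/2 ≈ 3.500
  cycle 1 → 0 → 1: weight = 7, length = 2, mean = 7/2 ≈ 3.500
Minimum mean = 3.500, attained e.g. along the cycle 0 → 1 → 0 with weight 7 and length 2. So λ(A) = 7/2 = 7/2.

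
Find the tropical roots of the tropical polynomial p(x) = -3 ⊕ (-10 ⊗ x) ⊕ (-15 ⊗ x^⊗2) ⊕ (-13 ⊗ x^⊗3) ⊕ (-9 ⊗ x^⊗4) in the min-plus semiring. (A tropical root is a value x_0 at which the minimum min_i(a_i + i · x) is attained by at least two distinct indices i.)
Roots: {-4, -2, 5, 7}

Each tropical root is a break point of the lower envelope of the lines y = a_i + i · x (there are 5 lines, with slopes 0, 1, ..., 4). Only the lines that attain the minimum somewhere contribute to roots; other lines are dominated. Here the surviving (envelope) indices are i = 4, i = 3, i = 2, i = 1, i = 0.
Intersections between consecutive envelope lines give the roots: for adjacent envelope indices i < j the intersection is x = (a_i − a_j) / (j − i). Reading off the sorted break points: {-4, -2, 5, 7}.
Verification: at each break x_0, at least two indices attain the minimum of min_i(a_i + i · x_0).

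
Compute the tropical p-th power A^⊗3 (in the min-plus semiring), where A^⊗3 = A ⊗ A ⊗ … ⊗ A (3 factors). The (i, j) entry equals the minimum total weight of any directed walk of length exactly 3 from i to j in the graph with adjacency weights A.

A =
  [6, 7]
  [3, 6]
A^⊗3 =
  [16, 17]
  [13, 16]

Each entry (A^⊗3)_ij equals the minimum over all length-3 walks i = v_0 → v_1 → … → v_3 = j of Σ_t A[v_t][v_{t+1}]. For example, for (i, j) = (0, 1) we minimise over 4 possible intermediate vertex sequences; the minimum is 17, attained along the walk 0 → 1 → 0 → 1.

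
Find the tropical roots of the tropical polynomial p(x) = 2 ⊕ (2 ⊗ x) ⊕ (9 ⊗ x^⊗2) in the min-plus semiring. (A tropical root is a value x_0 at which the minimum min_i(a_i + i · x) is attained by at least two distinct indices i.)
Roots: {-7, 0}

Each tropical root is a break point of the lower envelope of the lines y = a_i + i · x (there are 3 lines, with slopes 0, 1, ..., 2). Only the lines that attain the minimum somewhere contribute to roots; other lines are dominated. Here the surviving (envelope) indices are i = 2, i = 1, i = 0.
Intersections between consecutive envelope lines give the roots: for adjacent envelope indices i < j the intersection is x = (a_i − a_j) / (j − i). Reading off the sorted break points: {-7, 0}.
Verification: at each break x_0, at least two indices attain the minimum of min_i(a_i + i · x_0).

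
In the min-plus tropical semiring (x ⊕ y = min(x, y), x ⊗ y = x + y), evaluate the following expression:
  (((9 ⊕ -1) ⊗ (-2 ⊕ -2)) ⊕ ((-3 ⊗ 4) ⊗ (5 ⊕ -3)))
(((9 ⊕ -1) ⊗ (-2 ⊕ -2)) ⊕ ((-3 ⊗ 4) ⊗ (5 ⊕ -3))) = -3

Expand innermost to outermost. Recall ⊕ takes the minimum of its arguments and ⊗ takes their sum. Working out the expression (((9 ⊕ -1) ⊗ (-2 ⊕ -2)) ⊕ ((-3 ⊗ 4) ⊗ (5 ⊕ -3))) gives -3.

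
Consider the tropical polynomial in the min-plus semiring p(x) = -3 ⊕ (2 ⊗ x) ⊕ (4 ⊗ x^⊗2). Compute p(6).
p(6) = -3

A tropical monomial a ⊗ x^⊗i evaluates to a + i · x. Evaluating each term at x = 6:
  Term 0 contributes -3 + 0 · 6 = -3
  Term 1 contributes 2 + 1 · 6 = 8
  Term 2 contributes 4 + 2 · 6 = 16
p(6) = ⊕ of these = min[-3, 8, 16] = -3.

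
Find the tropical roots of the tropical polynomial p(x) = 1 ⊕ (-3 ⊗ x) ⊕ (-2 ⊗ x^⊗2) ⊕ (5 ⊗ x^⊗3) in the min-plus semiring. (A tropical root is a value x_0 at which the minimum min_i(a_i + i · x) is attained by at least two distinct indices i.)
Roots: {-7, -1, 4}

Each tropical root is a break point of the lower envelope of the lines y = a_i + i · x (there are 4 lines, with slopes 0, 1, ..., 3). Only the lines that attain the minimum somewhere contribute to roots; other lines are dominated. Here the surviving (envelope) indices are i = 3, i = 2, i = 1, i = 0.
Intersections between consecutive envelope lines give the roots: for adjacent envelope indices i < j the intersection is x = (a_i − a_j) / (j − i). Reading off the sorted break points: {-7, -1, 4}.
Verification: at each break x_0, at least two indices attain the minimum of min_i(a_i + i · x_0).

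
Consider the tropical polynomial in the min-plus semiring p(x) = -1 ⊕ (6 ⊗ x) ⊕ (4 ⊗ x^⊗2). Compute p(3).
p(3) = -1

A tropical monomial a ⊗ x^⊗i evaluates to a + i · x. Evaluating each term at x = 3:
  Term 0 contributes -1 + 0 · 3 = -1
  Term 1 contributes 6 + 1 · 3 = 9
  Term 2 contributes 4 + 2 · 3 = 10
p(3) = ⊕ of these = min[-1, 9, 10] = -1.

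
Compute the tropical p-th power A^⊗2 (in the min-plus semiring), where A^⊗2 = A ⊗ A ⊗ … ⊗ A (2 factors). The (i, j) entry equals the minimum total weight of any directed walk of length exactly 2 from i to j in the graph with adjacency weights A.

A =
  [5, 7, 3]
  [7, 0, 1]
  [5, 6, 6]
A^⊗2 =
  [8, 7, 8]
  [6, 0, 1]
  [10, 6, 7]

Each entry (A^⊗2)_ij equals the minimum over all length-2 walks i = v_0 → v_1 → … → v_2 = j of Σ_t A[v_t][v_{t+1}]. For example, for (i, j) = (0, 2) we minimise over 3 possible intermediate vertex sequences; the minimum is 8, attained along the walk 0 → 0 → 2.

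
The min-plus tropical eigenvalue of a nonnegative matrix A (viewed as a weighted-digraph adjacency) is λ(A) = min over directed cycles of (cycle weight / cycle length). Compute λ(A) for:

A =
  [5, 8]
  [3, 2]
λ(A) = 2

Enumerate directed cycles and compute their means (weight / length). Sample:
  cycle 0 → 0: weight = 5, length = 1, mean = 5/1 ≈ 5.000
  cycle 1 → 1: weight = 2, length = 1, mean = 2/1 ≈ 2.000
  cycle 0 → 1 → 0: weight = 11, length = 2, mean = 11/2 ≈ 5.500
  cycle 1 → 0 → 1: weight = 11, length = 2, mean = 11/2 ≈ 5.500
Minimum mean = 2.000, attained e.g. along the cycle 1 → 1 with weight 2 and length 1. So λ(A) = 2/1 = 2.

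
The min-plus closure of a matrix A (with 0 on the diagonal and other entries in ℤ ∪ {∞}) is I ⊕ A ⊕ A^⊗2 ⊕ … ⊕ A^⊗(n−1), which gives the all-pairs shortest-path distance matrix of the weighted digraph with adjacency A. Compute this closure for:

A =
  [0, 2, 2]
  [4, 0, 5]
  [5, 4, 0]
Closure =
  [0, 2, 2]
  [4, 0, 5]
  [5, 4, 0]

This is the Floyd-Warshall all-pairs shortest-path computation. For each intermediate vertex k = 0, 1, …, 2, update dist[i][j] ← min(dist[i][j], dist[i][k] + dist[k][j]). The final matrix gives, for each (i, j), the minimum total weight of any directed path from i to j (possibly empty when i = j).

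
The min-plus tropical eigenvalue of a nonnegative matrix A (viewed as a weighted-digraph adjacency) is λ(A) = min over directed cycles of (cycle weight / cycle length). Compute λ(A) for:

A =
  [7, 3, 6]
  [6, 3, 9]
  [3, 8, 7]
λ(A) = 3

Enumerate directed cycles and compute their means (weight / length). Sample:
  cycle 0 → 0: weight = 7, length = 1, mean = 7/1 ≈ 7.000
  cycle 1 → 1: weight = 3, length = 1, mean = 3/1 ≈ 3.000
  cycle 2 → 2: weight = 7, length = 1, mean = 7/1 ≈ 7.000
  cycle 0 → 1 → 0: weight = 9, length = 2, mean = 9/2 ≈ 4.500
  cycle 0 → 2 → 0: weight = 9, length = 2, mean = 9/2 ≈ 4.500
  cycle 1 → 0 → 1: weight = 9, length = 2, mean = 9/2 ≈ 4.500
Minimum mean = 3.000, attained e.g. along the cycle 1 → 1 with weight 3 and length 1. So λ(A) = 3/1 = 3.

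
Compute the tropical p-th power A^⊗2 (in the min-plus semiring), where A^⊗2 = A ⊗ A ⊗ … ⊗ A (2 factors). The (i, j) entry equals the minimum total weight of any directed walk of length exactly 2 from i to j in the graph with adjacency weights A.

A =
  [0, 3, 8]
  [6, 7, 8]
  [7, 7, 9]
A^⊗2 =
  [0, 3, 8]
  [6, 9, 14]
  [7, 10, 15]

Each entry (A^⊗2)_ij equals the minimum over all length-2 walks i = v_0 → v_1 → … → v_2 = j of Σ_t A[v_t][v_{t+1}]. For example, for (i, j) = (0, 2) we minimise over 3 possible intermediate vertex sequences; the minimum is 8, attained along the walk 0 → 0 → 2.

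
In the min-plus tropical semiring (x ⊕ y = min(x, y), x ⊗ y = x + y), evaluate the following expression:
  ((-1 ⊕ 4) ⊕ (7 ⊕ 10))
((-1 ⊕ 4) ⊕ (7 ⊕ 10)) = -1

Expand innermost to outermost. Recall ⊕ takes the minimum of its arguments and ⊗ takes their sum. Working out the expression ((-1 ⊕ 4) ⊕ (7 ⊕ 10)) gives -1.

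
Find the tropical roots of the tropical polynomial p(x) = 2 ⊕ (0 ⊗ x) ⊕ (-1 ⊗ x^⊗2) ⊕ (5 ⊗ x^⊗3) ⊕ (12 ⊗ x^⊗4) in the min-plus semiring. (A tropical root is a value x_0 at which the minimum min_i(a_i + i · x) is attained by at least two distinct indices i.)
Roots: {-7, -6, 1, 2}

Each tropical root is a break point of the lower envelope of the lines y = a_i + i · x (there are 5 lines, with slopes 0, 1, ..., 4). Only the lines that attain the minimum somewhere contribute to roots; other lines are dominated. Here the surviving (envelope) indices are i = 4, i = 3, i = 2, i = 1, i = 0.
Intersections between consecutive envelope lines give the roots: for adjacent envelope indices i < j the intersection is x = (a_i − a_j) / (j − i). Reading off the sorted break points: {-7, -6, 1, 2}.
Verification: at each break x_0, at least two indices attain the minimum of min_i(a_i + i · x_0).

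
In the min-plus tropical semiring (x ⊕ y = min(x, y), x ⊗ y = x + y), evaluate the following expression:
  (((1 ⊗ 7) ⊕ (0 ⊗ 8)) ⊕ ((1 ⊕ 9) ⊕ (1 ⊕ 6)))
(((1 ⊗ 7) ⊕ (0 ⊗ 8)) ⊕ ((1 ⊕ 9) ⊕ (1 ⊕ 6))) = 1

Expand innermost to outermost. Recall ⊕ takes the minimum of its arguments and ⊗ takes their sum. Working out the expression (((1 ⊗ 7) ⊕ (0 ⊗ 8)) ⊕ ((1 ⊕ 9) ⊕ (1 ⊕ 6))) gives 1.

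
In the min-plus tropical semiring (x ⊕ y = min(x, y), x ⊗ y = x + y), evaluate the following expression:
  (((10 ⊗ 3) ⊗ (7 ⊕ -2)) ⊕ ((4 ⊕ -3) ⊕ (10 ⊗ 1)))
(((10 ⊗ 3) ⊗ (7 ⊕ -2)) ⊕ ((4 ⊕ -3) ⊕ (10 ⊗ 1))) = -3

Expand innermost to outermost. Recall ⊕ takes the minimum of its arguments and ⊗ takes their sum. Working out the expression (((10 ⊗ 3) ⊗ (7 ⊕ -2)) ⊕ ((4 ⊕ -3) ⊕ (10 ⊗ 1))) gives -3.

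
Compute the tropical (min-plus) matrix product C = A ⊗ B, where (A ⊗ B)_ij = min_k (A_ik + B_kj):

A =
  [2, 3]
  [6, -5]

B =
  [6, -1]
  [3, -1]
A ⊗ B =
  [6, 1]
  [-2, -6]

Apply the min-plus product entry-by-entry:
  C[0][0] = min over k of (A[0][0] + B[0][0] = 2 + 6 = 8, A[0][1] + B[1][0] = 3 + 3 = 6) = 6 (attained at k = 1)
  C[0][1] = min over k of (A[0][0] + B[0][1] = 2 + -1 = 1, A[0][1] + B[1][1] = 3 + -1 = 2) = 1 (attained at k = 0)
  C[1][0] = min over k of (A[1][0] + B[0][0] = 6 + 6 = 12, A[1][1] + B[1][0] = -5 + 3 = -2) = -2 (attained at k = 1)
  C[1][1] = min over k of (A[1][0] + B[0][1] = 6 + -1 = 5, A[1][1] + B[1][1] = -5 + -1 = -6) = -6 (attained at k = 1)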